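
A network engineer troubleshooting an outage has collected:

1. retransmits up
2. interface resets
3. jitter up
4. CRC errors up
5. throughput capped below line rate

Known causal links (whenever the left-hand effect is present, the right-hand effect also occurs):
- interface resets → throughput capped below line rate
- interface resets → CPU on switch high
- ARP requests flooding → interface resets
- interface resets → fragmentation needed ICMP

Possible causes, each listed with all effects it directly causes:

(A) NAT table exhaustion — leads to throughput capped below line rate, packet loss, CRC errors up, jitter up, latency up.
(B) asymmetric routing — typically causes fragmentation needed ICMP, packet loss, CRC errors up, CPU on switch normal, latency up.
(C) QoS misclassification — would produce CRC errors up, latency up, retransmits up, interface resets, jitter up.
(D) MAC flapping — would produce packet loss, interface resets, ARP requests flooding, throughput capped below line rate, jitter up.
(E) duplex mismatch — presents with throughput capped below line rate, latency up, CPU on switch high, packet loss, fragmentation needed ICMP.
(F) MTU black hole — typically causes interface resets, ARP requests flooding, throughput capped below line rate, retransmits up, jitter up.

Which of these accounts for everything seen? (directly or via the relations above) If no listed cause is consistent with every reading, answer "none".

For each candidate, compare predicted effects to what was observed:
(A) NAT table exhaustion — does not account for retransmits up, interface resets
(B) asymmetric routing — does not account for retransmits up, interface resets, jitter up, throughput capped below line rate
(C) QoS misclassification — accounts for every observation (throughput capped below line rate by interface resets → throughput capped below line rate)
(D) MAC flapping — retransmits up NO; interface resets yes; jitter up yes; CRC errors up NO; throughput capped below line rate yes
(E) duplex mismatch — does not account for retransmits up, interface resets, jitter up, CRC errors up
(F) MTU black hole — does not account for CRC errors up
Only (C) is consistent with every observation.

C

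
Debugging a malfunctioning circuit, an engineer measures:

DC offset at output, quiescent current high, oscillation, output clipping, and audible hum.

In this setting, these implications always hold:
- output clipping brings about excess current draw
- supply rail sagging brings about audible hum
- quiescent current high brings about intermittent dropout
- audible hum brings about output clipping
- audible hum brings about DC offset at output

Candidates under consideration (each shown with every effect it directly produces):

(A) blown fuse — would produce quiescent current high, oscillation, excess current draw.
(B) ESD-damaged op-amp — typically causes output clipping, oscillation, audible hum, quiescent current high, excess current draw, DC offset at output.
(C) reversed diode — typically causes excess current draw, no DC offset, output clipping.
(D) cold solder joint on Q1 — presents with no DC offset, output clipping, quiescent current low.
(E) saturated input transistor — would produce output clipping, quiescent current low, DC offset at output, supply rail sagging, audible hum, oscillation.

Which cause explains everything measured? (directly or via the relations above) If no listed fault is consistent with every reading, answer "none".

B

Testing each hypothesis:
(A) blown fuse — DC offset at output -; quiescent current high +; oscillation +; output clipping -; audible hum -
(B) ESD-damaged op-amp — DC offset at output +; quiescent current high +; oscillation +; output clipping +; audible hum +
(C) reversed diode — fails on DC offset at output, quiescent current high, oscillation, audible hum (predicts no DC offset, not DC offset at output)
(D) cold solder joint on Q1 — fails on DC offset at output, quiescent current high, oscillation, audible hum (predicts no DC offset, not DC offset at output; predicts quiescent current low, not quiescent current high)
(E) saturated input transistor — DC offset at output +; quiescent current high -; oscillation +; output clipping +; audible hum +
Only (B) is consistent with every observation.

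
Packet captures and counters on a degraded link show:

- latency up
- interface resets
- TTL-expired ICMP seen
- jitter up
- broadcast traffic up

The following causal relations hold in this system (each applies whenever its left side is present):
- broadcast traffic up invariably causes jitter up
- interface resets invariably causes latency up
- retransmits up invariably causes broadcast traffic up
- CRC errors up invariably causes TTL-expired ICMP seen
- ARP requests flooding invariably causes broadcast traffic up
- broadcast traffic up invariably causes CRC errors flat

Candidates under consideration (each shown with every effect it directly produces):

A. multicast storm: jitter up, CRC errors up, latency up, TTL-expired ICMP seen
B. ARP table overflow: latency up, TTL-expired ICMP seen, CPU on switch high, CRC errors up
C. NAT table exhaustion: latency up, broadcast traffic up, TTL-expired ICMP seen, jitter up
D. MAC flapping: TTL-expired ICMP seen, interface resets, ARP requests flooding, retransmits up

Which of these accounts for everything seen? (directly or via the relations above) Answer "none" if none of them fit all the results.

D

Testing each hypothesis:
(A) multicast storm — latency up yes; interface resets NO; TTL-expired ICMP seen yes; jitter up yes; broadcast traffic up NO
(B) ARP table overflow — latency up yes; interface resets NO; TTL-expired ICMP seen yes; jitter up NO; broadcast traffic up NO
(C) NAT table exhaustion — latency up yes; interface resets NO; TTL-expired ICMP seen yes; jitter up yes; broadcast traffic up yes
(D) MAC flapping — latency up yes (by interface resets → latency up); interface resets yes; TTL-expired ICMP seen yes; jitter up yes (by retransmits up → broadcast traffic up → jitter up); broadcast traffic up yes (by retransmits up → broadcast traffic up)
(D) is the only candidate with no mismatches.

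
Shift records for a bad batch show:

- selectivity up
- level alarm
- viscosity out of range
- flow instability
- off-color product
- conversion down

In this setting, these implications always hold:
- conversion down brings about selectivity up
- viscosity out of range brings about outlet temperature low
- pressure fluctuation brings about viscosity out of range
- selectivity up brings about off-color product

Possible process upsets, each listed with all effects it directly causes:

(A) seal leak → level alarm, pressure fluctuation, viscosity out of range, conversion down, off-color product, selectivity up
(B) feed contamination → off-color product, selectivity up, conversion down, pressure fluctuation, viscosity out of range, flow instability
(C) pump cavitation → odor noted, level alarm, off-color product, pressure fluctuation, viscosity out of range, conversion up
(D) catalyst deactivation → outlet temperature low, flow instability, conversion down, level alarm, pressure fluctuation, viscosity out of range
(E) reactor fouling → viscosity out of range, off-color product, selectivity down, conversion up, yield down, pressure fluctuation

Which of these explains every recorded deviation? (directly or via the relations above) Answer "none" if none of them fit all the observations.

D

For each candidate, compare predicted effects to what was observed:
(A) seal leak — selectivity up match; level alarm match; viscosity out of range match; flow instability miss; off-color product match; conversion down match
(B) feed contamination — selectivity up match; level alarm miss; viscosity out of range match; flow instability match; off-color product match; conversion down match
(C) pump cavitation — fails on selectivity up, flow instability, conversion down (predicts conversion up, not conversion down)
(D) catalyst deactivation — accounts for every observation (selectivity up by conversion down → selectivity up)
(E) reactor fouling — selectivity up miss; level alarm miss; viscosity out of range match; flow instability miss; off-color product match; conversion down miss
(D) is the only candidate with no mismatches.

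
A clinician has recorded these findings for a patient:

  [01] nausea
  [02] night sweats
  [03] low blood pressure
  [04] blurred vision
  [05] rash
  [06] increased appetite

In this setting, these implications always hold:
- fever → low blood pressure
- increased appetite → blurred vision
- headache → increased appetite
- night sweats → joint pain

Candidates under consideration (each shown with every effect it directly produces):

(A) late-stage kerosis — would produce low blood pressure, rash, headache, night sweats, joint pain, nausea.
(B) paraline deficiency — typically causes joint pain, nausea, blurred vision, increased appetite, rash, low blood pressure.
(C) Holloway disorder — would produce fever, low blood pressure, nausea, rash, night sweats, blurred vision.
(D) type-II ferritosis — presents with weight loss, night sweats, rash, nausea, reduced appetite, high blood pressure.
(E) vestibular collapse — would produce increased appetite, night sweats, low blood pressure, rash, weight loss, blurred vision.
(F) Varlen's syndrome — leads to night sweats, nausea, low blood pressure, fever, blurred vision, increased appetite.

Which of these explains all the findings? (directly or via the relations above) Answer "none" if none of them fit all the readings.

Testing each hypothesis:
(A) late-stage kerosis — accounts for every observation (blurred vision by headache → increased appetite → blurred vision)
(B) paraline deficiency — does not account for night sweats
(C) Holloway disorder — does not account for increased appetite
(D) type-II ferritosis — fails on low blood pressure, blurred vision, increased appetite (predicts high blood pressure, not low blood pressure; predicts reduced appetite, not increased appetite)
(E) vestibular collapse — nausea -; night sweats +; low blood pressure +; blurred vision +; rash +; increased appetite +
(F) Varlen's syndrome — does not account for rash
(A) is the only candidate with no mismatches.

A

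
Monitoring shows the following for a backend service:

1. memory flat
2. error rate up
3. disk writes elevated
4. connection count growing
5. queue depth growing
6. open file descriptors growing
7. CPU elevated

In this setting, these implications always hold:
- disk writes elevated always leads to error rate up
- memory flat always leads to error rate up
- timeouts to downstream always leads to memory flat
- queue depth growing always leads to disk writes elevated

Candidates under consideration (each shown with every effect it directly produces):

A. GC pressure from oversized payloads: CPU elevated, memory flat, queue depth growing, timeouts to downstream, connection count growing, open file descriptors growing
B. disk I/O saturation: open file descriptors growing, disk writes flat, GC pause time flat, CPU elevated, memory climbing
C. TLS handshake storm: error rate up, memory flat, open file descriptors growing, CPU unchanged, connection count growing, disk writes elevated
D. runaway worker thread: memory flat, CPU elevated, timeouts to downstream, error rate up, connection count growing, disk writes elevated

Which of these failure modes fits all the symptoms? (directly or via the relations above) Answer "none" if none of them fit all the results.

A

Testing each hypothesis:
(A) GC pressure from oversized payloads — accounts for every observation (error rate up through memory flat → error rate up)
(B) disk I/O saturation — memory flat NO; error rate up NO; disk writes elevated NO; connection count growing NO; queue depth growing NO; open file descriptors growing yes; CPU elevated yes
(C) TLS handshake storm — memory flat yes; error rate up yes; disk writes elevated yes; connection count growing yes; queue depth growing NO; open file descriptors growing yes; CPU elevated NO
(D) runaway worker thread — memory flat yes; error rate up yes; disk writes elevated yes; connection count growing yes; queue depth growing NO; open file descriptors growing NO; CPU elevated yes
Only (A) is consistent with every observation.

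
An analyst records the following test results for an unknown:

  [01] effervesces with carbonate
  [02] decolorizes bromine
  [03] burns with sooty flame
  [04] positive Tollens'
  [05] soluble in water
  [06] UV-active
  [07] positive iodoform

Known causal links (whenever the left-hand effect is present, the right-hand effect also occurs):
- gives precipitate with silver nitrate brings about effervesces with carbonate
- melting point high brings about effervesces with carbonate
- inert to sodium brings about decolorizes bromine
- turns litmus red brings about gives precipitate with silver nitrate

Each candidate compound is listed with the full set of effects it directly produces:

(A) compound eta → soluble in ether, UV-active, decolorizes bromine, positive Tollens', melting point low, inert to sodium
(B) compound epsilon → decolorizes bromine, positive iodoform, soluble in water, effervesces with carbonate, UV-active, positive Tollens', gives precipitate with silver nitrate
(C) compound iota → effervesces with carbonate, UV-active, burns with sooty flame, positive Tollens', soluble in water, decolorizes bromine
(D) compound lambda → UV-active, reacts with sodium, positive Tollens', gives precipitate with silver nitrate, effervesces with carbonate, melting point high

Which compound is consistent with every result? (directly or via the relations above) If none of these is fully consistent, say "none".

none

Testing each hypothesis:
(A) compound eta — effervesces with carbonate ✗; decolorizes bromine ✓; burns with sooty flame ✗; positive Tollens' ✓; soluble in water ✗; UV-active ✓; positive iodoform ✗
(B) compound epsilon — does not account for burns with sooty flame
(C) compound iota — effervesces with carbonate ✓; decolorizes bromine ✓; burns with sooty flame ✓; positive Tollens' ✓; soluble in water ✓; UV-active ✓; positive iodoform ✗
(D) compound lambda — effervesces with carbonate ✓; decolorizes bromine ✗; burns with sooty flame ✗; positive Tollens' ✓; soluble in water ✗; UV-active ✓; positive iodoform ✗
Every candidate fails on at least one observation.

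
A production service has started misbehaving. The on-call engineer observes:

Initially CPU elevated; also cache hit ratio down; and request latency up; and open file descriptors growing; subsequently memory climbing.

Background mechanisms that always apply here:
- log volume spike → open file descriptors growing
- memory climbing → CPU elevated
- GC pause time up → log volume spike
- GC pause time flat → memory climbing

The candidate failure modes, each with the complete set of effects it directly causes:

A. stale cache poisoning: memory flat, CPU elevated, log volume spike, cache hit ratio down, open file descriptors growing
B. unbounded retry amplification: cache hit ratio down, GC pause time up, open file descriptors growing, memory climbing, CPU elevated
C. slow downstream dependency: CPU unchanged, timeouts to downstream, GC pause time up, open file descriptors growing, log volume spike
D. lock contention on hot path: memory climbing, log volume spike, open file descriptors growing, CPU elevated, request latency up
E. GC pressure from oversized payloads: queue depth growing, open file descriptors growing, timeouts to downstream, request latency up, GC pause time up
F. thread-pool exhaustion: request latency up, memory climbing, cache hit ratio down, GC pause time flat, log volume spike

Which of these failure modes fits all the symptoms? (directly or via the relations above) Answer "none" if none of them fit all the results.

For each candidate, compare predicted effects to what was observed:
(A) stale cache poisoning — CPU elevated match; cache hit ratio down match; request latency up miss; open file descriptors growing match; memory climbing miss
(B) unbounded retry amplification — does not account for request latency up
(C) slow downstream dependency — fails on CPU elevated, cache hit ratio down, request latency up, memory climbing (predicts CPU unchanged, not CPU elevated)
(D) lock contention on hot path — does not account for cache hit ratio down
(E) GC pressure from oversized payloads — does not account for CPU elevated, cache hit ratio down, memory climbing
(F) thread-pool exhaustion — CPU elevated match (through memory climbing → CPU elevated); cache hit ratio down match; request latency up match; open file descriptors growing match (through log volume spike → open file descriptors growing); memory climbing match
(F) is the only candidate with no mismatches.

F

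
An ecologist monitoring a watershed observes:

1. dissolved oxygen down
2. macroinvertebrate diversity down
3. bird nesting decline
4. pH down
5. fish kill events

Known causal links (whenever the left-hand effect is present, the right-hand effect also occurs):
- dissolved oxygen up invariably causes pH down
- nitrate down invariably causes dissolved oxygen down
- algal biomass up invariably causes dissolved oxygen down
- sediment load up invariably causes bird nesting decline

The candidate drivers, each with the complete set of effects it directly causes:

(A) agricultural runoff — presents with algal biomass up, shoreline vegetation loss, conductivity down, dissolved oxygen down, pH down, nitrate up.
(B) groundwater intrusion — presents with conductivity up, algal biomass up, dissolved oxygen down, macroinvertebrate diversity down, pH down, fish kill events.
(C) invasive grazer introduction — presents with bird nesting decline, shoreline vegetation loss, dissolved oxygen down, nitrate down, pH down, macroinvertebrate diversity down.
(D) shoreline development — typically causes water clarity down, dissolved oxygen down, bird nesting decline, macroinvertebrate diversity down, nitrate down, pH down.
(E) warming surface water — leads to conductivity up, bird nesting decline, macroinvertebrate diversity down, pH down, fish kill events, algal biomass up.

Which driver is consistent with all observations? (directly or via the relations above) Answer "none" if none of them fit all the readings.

Per-candidate check:
(A) agricultural runoff — does not account for macroinvertebrate diversity down, bird nesting decline, fish kill events
(B) groundwater intrusion — does not account for bird nesting decline
(C) invasive grazer introduction — dissolved oxygen down ✓; macroinvertebrate diversity down ✓; bird nesting decline ✓; pH down ✓; fish kill events ✗
(D) shoreline development — dissolved oxygen down ✓; macroinvertebrate diversity down ✓; bird nesting decline ✓; pH down ✓; fish kill events ✗
(E) warming surface water — dissolved oxygen down ✓ (via algal biomass up → dissolved oxygen down); macroinvertebrate diversity down ✓; bird nesting decline ✓; pH down ✓; fish kill events ✓
(E) is the only candidate with no mismatches.

E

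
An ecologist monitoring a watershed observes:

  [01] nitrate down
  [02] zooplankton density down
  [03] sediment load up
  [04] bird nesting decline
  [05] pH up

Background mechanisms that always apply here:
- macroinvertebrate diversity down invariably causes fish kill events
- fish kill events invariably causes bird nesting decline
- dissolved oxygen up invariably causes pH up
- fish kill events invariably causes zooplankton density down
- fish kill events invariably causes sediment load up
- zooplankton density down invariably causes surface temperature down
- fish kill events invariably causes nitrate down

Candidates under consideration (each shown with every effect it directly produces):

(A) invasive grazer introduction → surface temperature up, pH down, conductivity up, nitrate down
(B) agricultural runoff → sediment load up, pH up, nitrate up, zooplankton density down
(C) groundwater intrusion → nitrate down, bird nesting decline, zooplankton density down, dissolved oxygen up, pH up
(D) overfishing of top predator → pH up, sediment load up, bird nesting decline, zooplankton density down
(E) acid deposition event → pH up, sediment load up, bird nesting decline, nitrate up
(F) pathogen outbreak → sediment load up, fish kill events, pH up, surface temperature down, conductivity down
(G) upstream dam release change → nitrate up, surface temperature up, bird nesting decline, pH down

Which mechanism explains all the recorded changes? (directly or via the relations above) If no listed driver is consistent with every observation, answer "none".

F

Checking each candidate against the observations:
(A) invasive grazer introduction — nitrate down ✓; zooplankton density down ✗; sediment load up ✗; bird nesting decline ✗; pH up ✗
(B) agricultural runoff — fails on nitrate down, bird nesting decline (predicts nitrate up, not nitrate down)
(C) groundwater intrusion — nitrate down ✓; zooplankton density down ✓; sediment load up ✗; bird nesting decline ✓; pH up ✓
(D) overfishing of top predator — does not account for nitrate down
(E) acid deposition event — nitrate down ✗; zooplankton density down ✗; sediment load up ✓; bird nesting decline ✓; pH up ✓
(F) pathogen outbreak — accounts for every observation (nitrate down via fish kill events → nitrate down)
(G) upstream dam release change — nitrate down ✗; zooplankton density down ✗; sediment load up ✗; bird nesting decline ✓; pH up ✗
(F) alone accounts for all the evidence.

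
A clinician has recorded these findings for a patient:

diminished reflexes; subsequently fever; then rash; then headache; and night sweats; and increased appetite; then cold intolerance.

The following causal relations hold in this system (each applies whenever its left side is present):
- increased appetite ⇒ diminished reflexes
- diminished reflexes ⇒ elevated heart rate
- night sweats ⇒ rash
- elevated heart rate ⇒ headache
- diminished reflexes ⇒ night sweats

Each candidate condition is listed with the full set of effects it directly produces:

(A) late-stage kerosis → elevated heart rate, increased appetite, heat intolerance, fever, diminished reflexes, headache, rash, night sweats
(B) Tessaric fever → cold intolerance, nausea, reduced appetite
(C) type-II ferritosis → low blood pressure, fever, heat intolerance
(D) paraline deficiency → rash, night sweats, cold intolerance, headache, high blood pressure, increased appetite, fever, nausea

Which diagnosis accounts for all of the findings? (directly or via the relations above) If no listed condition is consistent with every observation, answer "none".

Checking each candidate against the observations:
(A) late-stage kerosis — fails on cold intolerance (predicts heat intolerance, not cold intolerance)
(B) Tessaric fever — diminished reflexes NO; fever NO; rash NO; headache NO; night sweats NO; increased appetite NO; cold intolerance yes
(C) type-II ferritosis — diminished reflexes NO; fever yes; rash NO; headache NO; night sweats NO; increased appetite NO; cold intolerance NO
(D) paraline deficiency — diminished reflexes yes (via increased appetite → diminished reflexes); fever yes; rash yes; headache yes; night sweats yes; increased appetite yes; cold intolerance yes
(D) alone accounts for all the evidence.

D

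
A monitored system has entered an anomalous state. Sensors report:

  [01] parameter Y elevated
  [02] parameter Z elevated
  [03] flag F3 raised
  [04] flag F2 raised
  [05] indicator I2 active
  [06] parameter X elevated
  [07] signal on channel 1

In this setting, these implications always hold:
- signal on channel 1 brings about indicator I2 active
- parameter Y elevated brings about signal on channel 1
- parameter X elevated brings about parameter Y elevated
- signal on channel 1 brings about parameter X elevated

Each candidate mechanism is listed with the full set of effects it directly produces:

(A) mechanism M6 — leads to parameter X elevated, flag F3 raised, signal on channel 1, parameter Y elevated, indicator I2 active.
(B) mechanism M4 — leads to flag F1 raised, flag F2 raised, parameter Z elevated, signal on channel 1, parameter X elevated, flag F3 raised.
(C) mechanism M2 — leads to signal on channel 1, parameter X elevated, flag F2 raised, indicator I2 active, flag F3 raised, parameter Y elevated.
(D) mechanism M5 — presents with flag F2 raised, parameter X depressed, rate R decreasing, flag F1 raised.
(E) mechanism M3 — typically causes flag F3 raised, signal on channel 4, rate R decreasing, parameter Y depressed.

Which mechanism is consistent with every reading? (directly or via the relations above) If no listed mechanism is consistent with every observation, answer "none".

B

For each candidate, compare predicted effects to what was observed:
(A) mechanism M6 — does not account for parameter Z elevated, flag F2 raised
(B) mechanism M4 — parameter Y elevated yes (by parameter X elevated → parameter Y elevated); parameter Z elevated yes; flag F3 raised yes; flag F2 raised yes; indicator I2 active yes (by signal on channel 1 → indicator I2 active); parameter X elevated yes; signal on channel 1 yes
(C) mechanism M2 — parameter Y elevated yes; parameter Z elevated NO; flag F3 raised yes; flag F2 raised yes; indicator I2 active yes; parameter X elevated yes; signal on channel 1 yes
(D) mechanism M5 — parameter Y elevated NO; parameter Z elevated NO; flag F3 raised NO; flag F2 raised yes; indicator I2 active NO; parameter X elevated NO; signal on channel 1 NO
(E) mechanism M3 — fails on parameter Y elevated, parameter Z elevated, flag F2 raised, indicator I2 active, parameter X elevated, signal on channel 1 (predicts parameter Y depressed, not parameter Y elevated)
(B) alone accounts for all the evidence.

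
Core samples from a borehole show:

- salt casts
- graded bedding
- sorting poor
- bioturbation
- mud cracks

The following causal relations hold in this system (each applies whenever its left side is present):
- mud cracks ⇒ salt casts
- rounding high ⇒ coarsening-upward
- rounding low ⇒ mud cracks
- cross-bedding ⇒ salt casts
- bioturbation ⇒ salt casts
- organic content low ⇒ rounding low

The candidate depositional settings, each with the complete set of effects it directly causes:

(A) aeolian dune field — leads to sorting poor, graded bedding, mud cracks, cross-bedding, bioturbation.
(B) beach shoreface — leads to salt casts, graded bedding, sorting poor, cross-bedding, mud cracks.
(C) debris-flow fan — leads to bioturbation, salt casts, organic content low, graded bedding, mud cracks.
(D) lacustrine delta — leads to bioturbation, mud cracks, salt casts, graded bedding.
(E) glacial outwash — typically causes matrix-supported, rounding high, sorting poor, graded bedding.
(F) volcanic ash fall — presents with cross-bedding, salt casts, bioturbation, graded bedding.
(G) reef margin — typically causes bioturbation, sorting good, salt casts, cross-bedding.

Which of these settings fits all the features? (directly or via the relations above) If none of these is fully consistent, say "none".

For each candidate, compare predicted effects to what was observed:
(A) aeolian dune field — salt casts yes (via bioturbation → salt casts); graded bedding yes; sorting poor yes; bioturbation yes; mud cracks yes
(B) beach shoreface — salt casts yes; graded bedding yes; sorting poor yes; bioturbation NO; mud cracks yes
(C) debris-flow fan — does not account for sorting poor
(D) lacustrine delta — salt casts yes; graded bedding yes; sorting poor NO; bioturbation yes; mud cracks yes
(E) glacial outwash — salt casts NO; graded bedding yes; sorting poor yes; bioturbation NO; mud cracks NO
(F) volcanic ash fall — salt casts yes; graded bedding yes; sorting poor NO; bioturbation yes; mud cracks NO
(G) reef margin — fails on graded bedding, sorting poor, mud cracks (predicts sorting good, not sorting poor)
Only (A) is consistent with every observation.

A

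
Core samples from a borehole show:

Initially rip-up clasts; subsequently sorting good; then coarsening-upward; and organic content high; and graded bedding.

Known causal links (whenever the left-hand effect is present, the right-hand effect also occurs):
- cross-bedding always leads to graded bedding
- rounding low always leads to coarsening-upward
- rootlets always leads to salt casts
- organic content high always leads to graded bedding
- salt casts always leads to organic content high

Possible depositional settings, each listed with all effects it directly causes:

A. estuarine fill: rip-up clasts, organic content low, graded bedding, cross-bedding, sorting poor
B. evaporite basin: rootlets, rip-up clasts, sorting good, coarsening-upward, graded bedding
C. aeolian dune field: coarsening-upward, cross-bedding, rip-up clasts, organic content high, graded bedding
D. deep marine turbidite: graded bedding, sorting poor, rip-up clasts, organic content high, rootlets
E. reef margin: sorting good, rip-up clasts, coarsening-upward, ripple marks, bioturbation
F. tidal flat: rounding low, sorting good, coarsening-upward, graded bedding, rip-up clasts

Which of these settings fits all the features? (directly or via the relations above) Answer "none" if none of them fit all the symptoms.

B

Testing each hypothesis:
(A) estuarine fill — rip-up clasts yes; sorting good NO; coarsening-upward NO; organic content high NO; graded bedding yes
(B) evaporite basin — accounts for every observation (organic content high by rootlets → salt casts → organic content high)
(C) aeolian dune field — does not account for sorting good
(D) deep marine turbidite — rip-up clasts yes; sorting good NO; coarsening-upward NO; organic content high yes; graded bedding yes
(E) reef margin — rip-up clasts yes; sorting good yes; coarsening-upward yes; organic content high NO; graded bedding NO
(F) tidal flat — does not account for organic content high
Only (B) is consistent with every observation.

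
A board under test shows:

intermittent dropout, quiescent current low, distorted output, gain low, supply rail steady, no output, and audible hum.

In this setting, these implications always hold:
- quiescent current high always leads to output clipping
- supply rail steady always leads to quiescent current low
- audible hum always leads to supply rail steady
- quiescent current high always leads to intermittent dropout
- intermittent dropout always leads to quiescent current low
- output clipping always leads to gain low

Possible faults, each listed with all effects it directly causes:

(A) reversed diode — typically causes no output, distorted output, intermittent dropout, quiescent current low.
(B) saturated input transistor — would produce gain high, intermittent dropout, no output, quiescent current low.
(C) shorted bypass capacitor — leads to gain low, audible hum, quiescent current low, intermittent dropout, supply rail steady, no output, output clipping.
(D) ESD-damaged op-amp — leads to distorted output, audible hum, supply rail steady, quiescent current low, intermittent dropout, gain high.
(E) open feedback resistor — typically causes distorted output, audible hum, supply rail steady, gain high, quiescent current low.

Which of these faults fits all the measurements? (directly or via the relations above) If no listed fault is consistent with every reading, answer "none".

none

Testing each hypothesis:
(A) reversed diode — intermittent dropout yes; quiescent current low yes; distorted output yes; gain low NO; supply rail steady NO; no output yes; audible hum NO
(B) saturated input transistor — fails on distorted output, gain low, supply rail steady, audible hum (predicts gain high, not gain low)
(C) shorted bypass capacitor — does not account for distorted output
(D) ESD-damaged op-amp — fails on gain low, no output (predicts gain high, not gain low)
(E) open feedback resistor — intermittent dropout NO; quiescent current low yes; distorted output yes; gain low NO; supply rail steady yes; no output NO; audible hum yes
None of the listed candidates fits everything.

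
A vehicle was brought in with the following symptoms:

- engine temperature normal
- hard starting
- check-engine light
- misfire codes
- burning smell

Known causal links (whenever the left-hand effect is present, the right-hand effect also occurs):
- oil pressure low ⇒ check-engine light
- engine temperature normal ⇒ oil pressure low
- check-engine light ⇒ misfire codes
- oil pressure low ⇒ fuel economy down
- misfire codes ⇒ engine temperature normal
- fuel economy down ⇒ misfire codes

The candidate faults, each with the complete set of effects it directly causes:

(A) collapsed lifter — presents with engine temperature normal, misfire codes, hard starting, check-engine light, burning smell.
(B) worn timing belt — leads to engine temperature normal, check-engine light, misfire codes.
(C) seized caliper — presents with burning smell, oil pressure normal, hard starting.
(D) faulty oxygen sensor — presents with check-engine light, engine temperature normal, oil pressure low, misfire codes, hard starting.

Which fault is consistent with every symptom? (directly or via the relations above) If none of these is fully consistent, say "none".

For each candidate, compare predicted effects to what was observed:
(A) collapsed lifter — engine temperature normal yes; hard starting yes; check-engine light yes; misfire codes yes; burning smell yes
(B) worn timing belt — engine temperature normal yes; hard starting NO; check-engine light yes; misfire codes yes; burning smell NO
(C) seized caliper — engine temperature normal NO; hard starting yes; check-engine light NO; misfire codes NO; burning smell yes
(D) faulty oxygen sensor — does not account for burning smell
Only (A) is consistent with every observation.

A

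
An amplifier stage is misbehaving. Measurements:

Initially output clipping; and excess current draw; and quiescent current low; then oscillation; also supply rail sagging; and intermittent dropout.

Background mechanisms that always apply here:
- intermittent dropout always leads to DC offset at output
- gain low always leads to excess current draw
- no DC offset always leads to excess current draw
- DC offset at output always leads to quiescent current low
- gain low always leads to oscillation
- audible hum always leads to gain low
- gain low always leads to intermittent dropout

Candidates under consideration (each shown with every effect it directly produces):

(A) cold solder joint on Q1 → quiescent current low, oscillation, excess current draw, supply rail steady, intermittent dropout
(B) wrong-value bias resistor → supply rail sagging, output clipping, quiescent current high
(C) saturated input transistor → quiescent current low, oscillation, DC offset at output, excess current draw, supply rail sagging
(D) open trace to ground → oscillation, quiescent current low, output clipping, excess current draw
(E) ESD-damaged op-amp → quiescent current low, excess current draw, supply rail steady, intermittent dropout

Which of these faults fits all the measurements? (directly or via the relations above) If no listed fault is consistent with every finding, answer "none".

none

Checking each candidate against the observations:
(A) cold solder joint on Q1 — fails on output clipping, supply rail sagging (predicts supply rail steady, not supply rail sagging)
(B) wrong-value bias resistor — output clipping ✓; excess current draw ✗; quiescent current low ✗; oscillation ✗; supply rail sagging ✓; intermittent dropout ✗
(C) saturated input transistor — output clipping ✗; excess current draw ✓; quiescent current low ✓; oscillation ✓; supply rail sagging ✓; intermittent dropout ✗
(D) open trace to ground — does not account for supply rail sagging, intermittent dropout
(E) ESD-damaged op-amp — fails on output clipping, oscillation, supply rail sagging (predicts supply rail steady, not supply rail sagging)
No candidate is consistent with all observations.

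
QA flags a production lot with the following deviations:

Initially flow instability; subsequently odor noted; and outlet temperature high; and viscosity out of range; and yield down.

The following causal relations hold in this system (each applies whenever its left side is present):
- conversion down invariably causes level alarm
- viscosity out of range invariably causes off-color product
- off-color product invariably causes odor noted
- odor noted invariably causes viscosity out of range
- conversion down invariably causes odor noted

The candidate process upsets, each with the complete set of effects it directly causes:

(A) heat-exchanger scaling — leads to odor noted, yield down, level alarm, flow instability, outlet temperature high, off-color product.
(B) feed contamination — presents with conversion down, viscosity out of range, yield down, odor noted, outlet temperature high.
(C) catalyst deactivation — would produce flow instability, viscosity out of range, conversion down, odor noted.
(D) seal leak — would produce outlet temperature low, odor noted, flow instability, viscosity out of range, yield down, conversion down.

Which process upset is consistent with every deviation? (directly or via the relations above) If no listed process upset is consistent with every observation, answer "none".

For each candidate, compare predicted effects to what was observed:
(A) heat-exchanger scaling — flow instability match; odor noted match; outlet temperature high match; viscosity out of range match (via odor noted → viscosity out of range); yield down match
(B) feed contamination — flow instability miss; odor noted match; outlet temperature high match; viscosity out of range match; yield down match
(C) catalyst deactivation — flow instability match; odor noted match; outlet temperature high miss; viscosity out of range match; yield down miss
(D) seal leak — fails on outlet temperature high (predicts outlet temperature low, not outlet temperature high)
(A) alone accounts for all the evidence.

A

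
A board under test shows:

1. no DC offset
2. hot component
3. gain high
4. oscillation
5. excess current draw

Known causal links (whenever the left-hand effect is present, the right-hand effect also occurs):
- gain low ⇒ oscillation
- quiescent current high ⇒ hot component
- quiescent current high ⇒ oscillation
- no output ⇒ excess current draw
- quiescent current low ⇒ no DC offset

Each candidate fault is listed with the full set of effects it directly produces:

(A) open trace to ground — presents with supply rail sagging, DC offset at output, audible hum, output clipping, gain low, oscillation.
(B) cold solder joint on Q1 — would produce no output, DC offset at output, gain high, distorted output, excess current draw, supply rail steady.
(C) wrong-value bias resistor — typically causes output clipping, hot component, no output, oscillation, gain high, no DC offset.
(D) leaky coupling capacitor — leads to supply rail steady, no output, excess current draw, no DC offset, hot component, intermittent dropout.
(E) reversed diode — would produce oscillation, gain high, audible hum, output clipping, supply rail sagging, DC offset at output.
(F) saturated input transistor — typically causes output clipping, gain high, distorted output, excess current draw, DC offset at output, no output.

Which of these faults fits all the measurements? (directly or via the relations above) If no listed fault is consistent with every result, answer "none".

Checking each candidate against the observations:
(A) open trace to ground — no DC offset -; hot component -; gain high -; oscillation +; excess current draw -
(B) cold solder joint on Q1 — fails on no DC offset, hot component, oscillation (predicts DC offset at output, not no DC offset)
(C) wrong-value bias resistor — accounts for every observation (excess current draw via no output → excess current draw)
(D) leaky coupling capacitor — no DC offset +; hot component +; gain high -; oscillation -; excess current draw +
(E) reversed diode — fails on no DC offset, hot component, excess current draw (predicts DC offset at output, not no DC offset)
(F) saturated input transistor — no DC offset -; hot component -; gain high +; oscillation -; excess current draw +
(C) alone accounts for all the evidence.

C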